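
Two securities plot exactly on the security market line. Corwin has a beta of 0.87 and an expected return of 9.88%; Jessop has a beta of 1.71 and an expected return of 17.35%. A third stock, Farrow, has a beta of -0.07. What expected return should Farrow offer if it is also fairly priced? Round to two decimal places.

MRP (SML slope) = (17.35% − 9.88%) / (1.71 − 0.87) = 7.47% / 0.84 = 8.8929%
R_f (intercept) = 9.88% − 0.87 × 8.8929% = 2.1432%
E(R_Farrow) = R_f + β × MRP = 2.1432% + -0.07 × 8.8929% = 1.52%

1.52%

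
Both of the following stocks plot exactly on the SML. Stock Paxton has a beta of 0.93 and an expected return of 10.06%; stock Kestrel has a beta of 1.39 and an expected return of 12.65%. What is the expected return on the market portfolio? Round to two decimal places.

Both satisfy E(R) = R_f + β·MRP, so the slope of the SML is
MRP = (12.65% − 10.06%) / (1.39 − 0.93) = 2.59% / 0.46 = 5.6304%
R_f = E(R_Paxton) − β_Paxton·MRP = 10.06% − 0.93 × 5.6304% = 4.8237%
E(R_m) = R_f + MRP = 4.8237% + 5.6304% = 10.45%

10.45%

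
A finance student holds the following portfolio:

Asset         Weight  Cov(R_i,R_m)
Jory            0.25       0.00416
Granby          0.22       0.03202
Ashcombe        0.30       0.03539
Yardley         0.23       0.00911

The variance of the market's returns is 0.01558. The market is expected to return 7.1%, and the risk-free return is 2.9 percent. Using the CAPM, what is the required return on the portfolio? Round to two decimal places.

β_Jory = 0.00416 / 0.01558 = 0.2670
β_Granby = 0.03202 / 0.01558 = 2.0552
β_Ashcombe = 0.03539 / 0.01558 = 2.2715
β_Yardley = 0.00911 / 0.01558 = 0.5847
β_P = Σ w_i β_i = 0.25×0.2670 + 0.22×2.0552 + 0.30×2.2715 + 0.23×0.5847 = 1.3348
MRP = 7.1% − 2.9% = 4.20%
E(R_P) = R_f + β_P × MRP = 2.9% + 1.3348 × 4.2% = 8.51%

8.51%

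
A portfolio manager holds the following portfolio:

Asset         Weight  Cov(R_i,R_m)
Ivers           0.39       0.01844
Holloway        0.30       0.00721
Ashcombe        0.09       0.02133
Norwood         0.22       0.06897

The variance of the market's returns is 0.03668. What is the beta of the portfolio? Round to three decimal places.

β_Ivers = 0.01844 / 0.03668 = 0.5027
β_Holloway = 0.00721 / 0.03668 = 0.1966
β_Ashcombe = 0.02133 / 0.03668 = 0.5815
β_Norwood = 0.06897 / 0.03668 = 1.8803
β_P = Σ w_i β_i = 0.39×0.5027 + 0.30×0.1966 + 0.09×0.5815 + 0.22×1.8803 = 0.7210

0.721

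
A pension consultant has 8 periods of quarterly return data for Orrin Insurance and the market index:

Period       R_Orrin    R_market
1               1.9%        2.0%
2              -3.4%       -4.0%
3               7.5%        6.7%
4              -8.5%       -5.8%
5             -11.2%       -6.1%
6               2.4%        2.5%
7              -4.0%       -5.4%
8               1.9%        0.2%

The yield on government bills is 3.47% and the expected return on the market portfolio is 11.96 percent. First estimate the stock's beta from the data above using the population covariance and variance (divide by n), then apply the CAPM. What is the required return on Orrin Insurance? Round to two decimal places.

13.98%

Mean R_i = (1.9 − 3.4 + 7.5 − 8.5 − 11.2 + 2.4 − 4.0 + 1.9) / 8 = -1.6750%
Mean R_m = (2.0 − 4.0 + 6.7 − 5.8 − 6.1 + 2.5 − 5.4 + 0.2) / 8 = -1.2375%
Σ(R_i − R̄_i)(R_m − R̄_m) = 196.6675  ⇒  Cov = 196.6675 / 8 = 24.5834
Σ(R_m − R̄_m)² = 158.9388  ⇒  Var(R_m) = 158.9388 / 8 = 19.8674
β = Cov / Var(R_m) = 24.5834 / 19.8674 = 1.2374
MRP = 11.96% − 3.47% = 8.49%
E(R) = R_f + β × MRP = 3.47% + 1.2374 × 8.49% = 13.98%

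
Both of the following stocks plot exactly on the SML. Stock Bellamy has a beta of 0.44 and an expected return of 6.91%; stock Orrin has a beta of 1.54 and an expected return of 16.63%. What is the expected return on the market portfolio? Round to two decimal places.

11.86%

Both satisfy E(R) = R_f + β·MRP, so the slope of the SML is
MRP = (16.63% − 6.91%) / (1.54 − 0.44) = 9.72% / 1.10 = 8.8364%
R_f = E(R_Bellamy) − β_Bellamy·MRP = 6.91% − 0.44 × 8.8364% = 3.0220%
E(R_m) = R_f + MRP = 3.0220% + 8.8364% = 11.86%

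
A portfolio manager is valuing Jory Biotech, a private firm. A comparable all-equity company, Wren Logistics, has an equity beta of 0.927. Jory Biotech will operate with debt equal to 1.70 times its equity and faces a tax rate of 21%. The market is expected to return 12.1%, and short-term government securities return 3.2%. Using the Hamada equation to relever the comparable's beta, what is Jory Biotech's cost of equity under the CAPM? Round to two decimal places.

β_L = β_U × [1 + (1 − t)(D/E)] = 0.927 × [1 + (1 − 0.21) × 1.70]
    = 0.927 × [1 + 0.79 × 1.70] = 0.927 × 2.3430 = 2.1720
MRP = 12.1% − 3.2% = 8.90%
E(R) = R_f + β_L × MRP = 3.2% + 2.1720 × 8.9% = 22.53%

22.53%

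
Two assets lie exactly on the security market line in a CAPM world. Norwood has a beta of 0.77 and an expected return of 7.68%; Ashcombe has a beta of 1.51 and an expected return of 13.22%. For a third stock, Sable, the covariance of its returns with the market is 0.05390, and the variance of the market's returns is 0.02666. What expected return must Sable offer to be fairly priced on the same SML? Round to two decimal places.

MRP = (13.22% − 7.68%) / (1.51 − 0.77) = 7.4865%
R_f = 7.68% − 0.77 × 7.4865% = 1.9154%
β_Sable = Cov / Var(R_m) = 0.05390 / 0.02666 = 2.0218
E(R_Sable) = R_f + β × MRP = 1.9154% + 2.0218 × 7.4865% = 17.05%

17.05%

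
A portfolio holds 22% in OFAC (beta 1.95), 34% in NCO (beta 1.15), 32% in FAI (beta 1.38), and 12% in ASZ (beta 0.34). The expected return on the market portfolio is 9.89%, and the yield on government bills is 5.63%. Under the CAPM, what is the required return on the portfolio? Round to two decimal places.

β_P = Σ w_i β_i = 0.22×1.95 + 0.34×1.15 + 0.32×1.38 + 0.12×0.34 = 1.3024
MRP = 9.89% − 5.63% = 4.26%
E(R_P) = R_f + β_P × MRP = 5.63% + 1.3024 × 4.26% = 11.18%

11.18%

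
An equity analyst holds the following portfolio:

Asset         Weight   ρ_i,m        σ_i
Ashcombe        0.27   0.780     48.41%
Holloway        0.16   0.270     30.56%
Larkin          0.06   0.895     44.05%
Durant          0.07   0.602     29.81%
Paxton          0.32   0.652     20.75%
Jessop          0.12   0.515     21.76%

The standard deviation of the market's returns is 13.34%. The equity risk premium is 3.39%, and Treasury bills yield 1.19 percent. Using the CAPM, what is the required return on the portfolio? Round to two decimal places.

β_Ashcombe = 0.780 × 48.41% / 13.34% = 2.8306
β_Holloway = 0.270 × 30.56% / 13.34% = 0.6185
β_Larkin = 0.895 × 44.05% / 13.34% = 2.9554
β_Durant = 0.602 × 29.81% / 13.34% = 1.3452
β_Paxton = 0.652 × 20.75% / 13.34% = 1.0142
β_Jessop = 0.515 × 21.76% / 13.34% = 0.8401
β_P = Σ w_i β_i = 0.27×2.8306 + 0.16×0.6185 + 0.06×2.9554 + 0.07×1.3452 + 0.32×1.0142 + 0.12×0.8401 = 1.5601
E(R_P) = R_f + β_P × MRP = 1.19% + 1.5601 × 3.39% = 6.48%

6.48%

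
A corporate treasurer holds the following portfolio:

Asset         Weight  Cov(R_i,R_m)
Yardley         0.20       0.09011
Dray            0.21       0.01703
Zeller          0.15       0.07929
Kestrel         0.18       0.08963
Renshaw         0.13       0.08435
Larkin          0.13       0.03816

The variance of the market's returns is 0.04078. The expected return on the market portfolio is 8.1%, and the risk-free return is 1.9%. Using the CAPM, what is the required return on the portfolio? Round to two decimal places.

11.87%

β_Yardley = 0.09011 / 0.04078 = 2.2097
β_Dray = 0.01703 / 0.04078 = 0.4176
β_Zeller = 0.07929 / 0.04078 = 1.9443
β_Kestrel = 0.08963 / 0.04078 = 2.1979
β_Renshaw = 0.08435 / 0.04078 = 2.0684
β_Larkin = 0.03816 / 0.04078 = 0.9358
β_P = Σ w_i β_i = 0.20×2.2097 + 0.21×0.4176 + 0.15×1.9443 + 0.18×2.1979 + 0.13×2.0684 + 0.13×0.9358 = 1.6074
MRP = 8.1% − 1.9% = 6.20%
E(R_P) = R_f + β_P × MRP = 1.9% + 1.6074 × 6.2% = 11.87%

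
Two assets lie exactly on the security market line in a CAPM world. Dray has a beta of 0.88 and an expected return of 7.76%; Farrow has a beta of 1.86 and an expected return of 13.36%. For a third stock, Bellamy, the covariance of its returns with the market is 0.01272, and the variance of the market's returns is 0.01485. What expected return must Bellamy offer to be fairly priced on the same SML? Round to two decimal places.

MRP = (13.36% − 7.76%) / (1.86 − 0.88) = 5.7143%
R_f = 7.76% − 0.88 × 5.7143% = 2.7314%
β_Bellamy = Cov / Var(R_m) = 0.01272 / 0.01485 = 0.8566
E(R_Bellamy) = R_f + β × MRP = 2.7314% + 0.8566 × 5.7143% = 7.63%

7.63%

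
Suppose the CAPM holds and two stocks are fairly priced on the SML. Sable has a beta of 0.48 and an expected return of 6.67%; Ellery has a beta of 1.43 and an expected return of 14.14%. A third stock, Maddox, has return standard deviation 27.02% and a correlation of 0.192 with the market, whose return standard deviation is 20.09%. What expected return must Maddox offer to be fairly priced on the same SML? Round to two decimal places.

MRP = (14.14% − 6.67%) / (1.43 − 0.48) = 7.8632%
R_f = 6.67% − 0.48 × 7.8632% = 2.8957%
β_Maddox = ρ·σ_i/σ_m = 0.192 × 27.02 / 20.09 = 0.2582
E(R_Maddox) = R_f + β × MRP = 2.8957% + 0.2582 × 7.8632% = 4.93%

4.93%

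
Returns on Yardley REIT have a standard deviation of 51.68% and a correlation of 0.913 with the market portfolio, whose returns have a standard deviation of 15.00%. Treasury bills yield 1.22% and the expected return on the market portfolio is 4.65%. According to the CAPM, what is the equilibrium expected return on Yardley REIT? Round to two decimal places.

β = ρ × σ_i / σ_m = 0.913 × 51.68% / 15.00% = 3.1456
MRP = 4.65% − 1.22% = 3.43%
E(R) = 1.22% + 3.1456 × 3.43% = 12.01%

12.01%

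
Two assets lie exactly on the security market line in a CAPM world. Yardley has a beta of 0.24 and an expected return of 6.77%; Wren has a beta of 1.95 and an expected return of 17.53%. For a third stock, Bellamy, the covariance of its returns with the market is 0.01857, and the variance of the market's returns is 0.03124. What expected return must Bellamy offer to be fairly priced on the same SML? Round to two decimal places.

9.00%

MRP = (17.53% − 6.77%) / (1.95 − 0.24) = 6.2924%
R_f = 6.77% − 0.24 × 6.2924% = 5.2598%
β_Bellamy = Cov / Var(R_m) = 0.01857 / 0.03124 = 0.5944
E(R_Bellamy) = R_f + β × MRP = 5.2598% + 0.5944 × 6.2924% = 9.00%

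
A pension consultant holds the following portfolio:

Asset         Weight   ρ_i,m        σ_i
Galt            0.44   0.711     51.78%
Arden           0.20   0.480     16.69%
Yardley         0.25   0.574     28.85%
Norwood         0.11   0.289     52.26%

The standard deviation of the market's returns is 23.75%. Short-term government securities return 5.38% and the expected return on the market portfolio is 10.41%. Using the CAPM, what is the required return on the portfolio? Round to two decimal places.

β_Galt = 0.711 × 51.78% / 23.75% = 1.5501
β_Arden = 0.480 × 16.69% / 23.75% = 0.3373
β_Yardley = 0.574 × 28.85% / 23.75% = 0.6973
β_Norwood = 0.289 × 52.26% / 23.75% = 0.6359
β_P = Σ w_i β_i = 0.44×1.5501 + 0.20×0.3373 + 0.25×0.6973 + 0.11×0.6359 = 0.9938
MRP = 10.41% − 5.38% = 5.03%
E(R_P) = R_f + β_P × MRP = 5.38% + 0.9938 × 5.03% = 10.38%

10.38%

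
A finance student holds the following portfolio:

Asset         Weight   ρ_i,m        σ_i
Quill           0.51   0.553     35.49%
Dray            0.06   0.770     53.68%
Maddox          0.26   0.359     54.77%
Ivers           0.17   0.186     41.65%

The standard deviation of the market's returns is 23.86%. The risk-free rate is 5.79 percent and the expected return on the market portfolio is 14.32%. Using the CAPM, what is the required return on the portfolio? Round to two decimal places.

β_Quill = 0.553 × 35.49% / 23.86% = 0.8225
β_Dray = 0.770 × 53.68% / 23.86% = 1.7323
β_Maddox = 0.359 × 54.77% / 23.86% = 0.8241
β_Ivers = 0.186 × 41.65% / 23.86% = 0.3247
β_P = Σ w_i β_i = 0.51×0.8225 + 0.06×1.7323 + 0.26×0.8241 + 0.17×0.3247 = 0.7929
MRP = 14.32% − 5.79% = 8.53%
E(R_P) = R_f + β_P × MRP = 5.79% + 0.7929 × 8.53% = 12.55%

12.55%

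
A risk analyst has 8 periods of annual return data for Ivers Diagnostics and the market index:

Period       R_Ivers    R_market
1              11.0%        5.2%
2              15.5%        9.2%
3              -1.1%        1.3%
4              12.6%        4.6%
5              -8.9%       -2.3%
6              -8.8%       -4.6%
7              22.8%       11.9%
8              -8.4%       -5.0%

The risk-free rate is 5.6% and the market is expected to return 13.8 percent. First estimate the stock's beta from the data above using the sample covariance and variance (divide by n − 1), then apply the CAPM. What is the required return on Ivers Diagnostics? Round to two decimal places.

21.71%

Mean R_i = (11.0 + 15.5 − 1.1 + 12.6 − 8.9 − 8.8 + 22.8 − 8.4) / 8 = 4.3375%
Mean R_m = (5.2 + 9.2 + 1.3 + 4.6 − 2.3 − 4.6 + 11.9 − 5.0) / 8 = 2.5375%
Σ(R_i − R̄_i)(R_m − R̄_m) = 542.5488  ⇒  Cov = 542.5488 / 7 = 77.5070
Σ(R_m − R̄_m)² = 276.0788  ⇒  Var(R_m) = 276.0788 / 7 = 39.4398
β = Cov / Var(R_m) = 77.5070 / 39.4398 = 1.9652
MRP = 13.8% − 5.6% = 8.20%
E(R) = R_f + β × MRP = 5.6% + 1.9652 × 8.2% = 21.71%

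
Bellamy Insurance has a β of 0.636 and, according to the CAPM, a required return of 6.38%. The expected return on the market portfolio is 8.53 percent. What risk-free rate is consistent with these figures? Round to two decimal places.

E(R) = R_f + β(E(R_m) − R_f) = R_f(1 − β) + β·E(R_m)
6.38% = R_f × (1 − 0.636) + 0.636 × 8.53%
6.38% = R_f × 0.364 + 5.42508%
R_f = (6.38% − 5.42508%) / 0.364 = 2.62%

2.62%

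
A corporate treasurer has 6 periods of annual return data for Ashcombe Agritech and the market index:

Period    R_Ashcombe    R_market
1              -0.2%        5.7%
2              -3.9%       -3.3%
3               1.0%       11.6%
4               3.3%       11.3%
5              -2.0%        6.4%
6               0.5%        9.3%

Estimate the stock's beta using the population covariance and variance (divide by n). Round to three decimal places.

Mean R_i = (-0.2 − 3.9 + 1.0 + 3.3 − 2.0 + 0.5) / 6 = -0.2167%
Mean R_m = (5.7 − 3.3 + 11.6 + 11.3 + 6.4 + 9.3) / 6 = 6.8333%
Σ(R_i − R̄_i)(R_m − R̄_m) = 61.3533  ⇒  Cov = 61.3533 / 6 = 10.2256
Σ(R_m − R̄_m)² = 152.9133  ⇒  Var(R_m) = 152.9133 / 6 = 25.4856
β = Cov / Var(R_m) = 10.2256 / 25.4856 = 0.4012

0.401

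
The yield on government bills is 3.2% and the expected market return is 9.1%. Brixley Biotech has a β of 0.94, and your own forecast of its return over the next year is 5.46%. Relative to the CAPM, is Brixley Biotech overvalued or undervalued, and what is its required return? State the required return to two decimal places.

Overvalued; required return 8.75%

MRP = 9.1% − 3.2% = 5.90%
Required return = R_f + β·MRP = 3.2% + 0.94 × 5.9% = 8.75%
Forecast 5.46% < required 8.75% → the stock plots below the SML → overvalued.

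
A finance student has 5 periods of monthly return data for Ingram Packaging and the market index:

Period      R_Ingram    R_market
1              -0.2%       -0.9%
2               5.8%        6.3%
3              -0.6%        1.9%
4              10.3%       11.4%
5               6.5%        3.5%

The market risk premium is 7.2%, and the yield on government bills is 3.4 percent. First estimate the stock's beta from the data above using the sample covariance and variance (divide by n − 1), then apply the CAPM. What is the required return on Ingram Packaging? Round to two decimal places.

Mean R_i = (-0.2 + 5.8 − 0.6 + 10.3 + 6.5) / 5 = 4.3600%
Mean R_m = (-0.9 + 6.3 + 1.9 + 11.4 + 3.5) / 5 = 4.4400%
Σ(R_i − R̄_i)(R_m − R̄_m) = 78.9580  ⇒  Cov = 78.9580 / 4 = 19.7395
Σ(R_m − R̄_m)² = 87.7520  ⇒  Var(R_m) = 87.7520 / 4 = 21.9380
β = Cov / Var(R_m) = 19.7395 / 21.9380 = 0.8998
E(R) = R_f + β × MRP = 3.4% + 0.8998 × 7.2% = 9.88%

9.88%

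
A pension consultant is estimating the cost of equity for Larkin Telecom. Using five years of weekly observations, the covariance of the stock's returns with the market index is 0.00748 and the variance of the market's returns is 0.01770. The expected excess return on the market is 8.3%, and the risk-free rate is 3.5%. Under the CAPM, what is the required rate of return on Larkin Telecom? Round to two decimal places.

7.01%

β = Cov(R_i, R_m) / Var(R_m) = 0.00748 / 0.01770 = 0.4226
E(R) = R_f + β × MRP = 3.5% + 0.4226 × 8.3% = 7.01%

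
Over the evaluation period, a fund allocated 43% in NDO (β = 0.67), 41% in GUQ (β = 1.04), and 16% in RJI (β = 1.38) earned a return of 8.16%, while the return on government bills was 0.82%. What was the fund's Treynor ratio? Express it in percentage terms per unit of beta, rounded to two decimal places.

7.85%

β_P = 0.43×0.67 + 0.41×1.04 + 0.16×1.38 = 0.9353
Treynor = (R_P − R_f) / β_P = (8.16% − 0.82%) / 0.9353 = 7.34% / 0.9353 = 7.85%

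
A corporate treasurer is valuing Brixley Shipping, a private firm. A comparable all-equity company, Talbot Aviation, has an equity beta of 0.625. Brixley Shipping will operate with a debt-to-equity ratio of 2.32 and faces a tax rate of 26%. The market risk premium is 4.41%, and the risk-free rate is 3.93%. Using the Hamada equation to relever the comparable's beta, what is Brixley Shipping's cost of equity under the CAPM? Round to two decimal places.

11.42%

β_L = β_U × [1 + (1 − t)(D/E)] = 0.625 × [1 + (1 − 0.26) × 2.32]
    = 0.625 × [1 + 0.74 × 2.32] = 0.625 × 2.7168 = 1.6980
E(R) = R_f + β_L × MRP = 3.93% + 1.6980 × 4.41% = 11.42%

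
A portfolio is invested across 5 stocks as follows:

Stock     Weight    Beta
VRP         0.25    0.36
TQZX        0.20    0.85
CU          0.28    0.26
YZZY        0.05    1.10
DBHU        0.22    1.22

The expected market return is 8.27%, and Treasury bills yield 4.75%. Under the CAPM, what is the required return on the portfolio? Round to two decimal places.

7.06%

β_P = Σ w_i β_i = 0.25×0.36 + 0.20×0.85 + 0.28×0.26 + 0.05×1.10 + 0.22×1.22 = 0.6562
MRP = 8.27% − 4.75% = 3.52%
E(R_P) = R_f + β_P × MRP = 4.75% + 0.6562 × 3.52% = 7.06%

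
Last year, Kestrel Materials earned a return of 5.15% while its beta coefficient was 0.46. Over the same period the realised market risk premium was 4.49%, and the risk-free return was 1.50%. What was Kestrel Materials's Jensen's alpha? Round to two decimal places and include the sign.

+1.58%

CAPM benchmark = R_f + β(R_m − R_f) = 1.50% + 0.46 × 4.49% = 3.5654%
α = actual − benchmark = 5.15% − 3.5654% = +1.58%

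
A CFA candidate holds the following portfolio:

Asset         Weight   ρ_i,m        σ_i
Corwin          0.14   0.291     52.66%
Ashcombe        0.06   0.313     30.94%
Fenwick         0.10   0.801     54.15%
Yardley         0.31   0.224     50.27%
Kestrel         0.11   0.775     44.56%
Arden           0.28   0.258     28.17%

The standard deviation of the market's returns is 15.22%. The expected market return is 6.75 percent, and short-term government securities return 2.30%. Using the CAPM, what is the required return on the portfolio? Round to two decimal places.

7.09%

β_Corwin = 0.291 × 52.66% / 15.22% = 1.0068
β_Ashcombe = 0.313 × 30.94% / 15.22% = 0.6363
β_Fenwick = 0.801 × 54.15% / 15.22% = 2.8498
β_Yardley = 0.224 × 50.27% / 15.22% = 0.7398
β_Kestrel = 0.775 × 44.56% / 15.22% = 2.2690
β_Arden = 0.258 × 28.17% / 15.22% = 0.4775
β_P = Σ w_i β_i = 0.14×1.0068 + 0.06×0.6363 + 0.10×2.8498 + 0.31×0.7398 + 0.11×2.2690 + 0.28×0.4775 = 1.0767
MRP = 6.75% − 2.30% = 4.45%
E(R_P) = R_f + β_P × MRP = 2.30% + 1.0767 × 4.45% = 7.09%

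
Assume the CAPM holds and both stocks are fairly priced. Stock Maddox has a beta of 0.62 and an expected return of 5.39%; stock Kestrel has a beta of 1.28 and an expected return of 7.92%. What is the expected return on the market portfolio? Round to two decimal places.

Both satisfy E(R) = R_f + β·MRP, so the slope of the SML is
MRP = (7.92% − 5.39%) / (1.28 − 0.62) = 2.53% / 0.66 = 3.8333%
R_f = E(R_Maddox) − β_Maddox·MRP = 5.39% − 0.62 × 3.8333% = 3.0134%
E(R_m) = R_f + MRP = 3.0134% + 3.8333% = 6.85%

6.85%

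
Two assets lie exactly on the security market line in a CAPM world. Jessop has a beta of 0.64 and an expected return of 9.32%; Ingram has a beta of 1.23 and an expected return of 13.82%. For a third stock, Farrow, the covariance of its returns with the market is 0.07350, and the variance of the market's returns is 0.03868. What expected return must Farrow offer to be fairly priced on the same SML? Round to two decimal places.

18.93%

MRP = (13.82% − 9.32%) / (1.23 − 0.64) = 7.6271%
R_f = 9.32% − 0.64 × 7.6271% = 4.4387%
β_Farrow = Cov / Var(R_m) = 0.07350 / 0.03868 = 1.9002
E(R_Farrow) = R_f + β × MRP = 4.4387% + 1.9002 × 7.6271% = 18.93%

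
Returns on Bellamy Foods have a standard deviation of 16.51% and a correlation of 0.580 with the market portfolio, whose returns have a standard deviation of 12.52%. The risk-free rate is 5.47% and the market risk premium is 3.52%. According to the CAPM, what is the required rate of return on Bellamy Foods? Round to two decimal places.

8.16%

β = ρ × σ_i / σ_m = 0.580 × 16.51% / 12.52% = 0.7648
E(R) = 5.47% + 0.7648 × 3.52% = 8.16%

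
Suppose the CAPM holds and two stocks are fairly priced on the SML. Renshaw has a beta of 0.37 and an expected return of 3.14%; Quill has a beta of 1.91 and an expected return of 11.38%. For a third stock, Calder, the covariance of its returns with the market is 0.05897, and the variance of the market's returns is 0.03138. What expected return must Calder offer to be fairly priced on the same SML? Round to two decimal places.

11.22%

MRP = (11.38% − 3.14%) / (1.91 − 0.37) = 5.3506%
R_f = 3.14% − 0.37 × 5.3506% = 1.1603%
β_Calder = Cov / Var(R_m) = 0.05897 / 0.03138 = 1.8792
E(R_Calder) = R_f + β × MRP = 1.1603% + 1.8792 × 5.3506% = 11.22%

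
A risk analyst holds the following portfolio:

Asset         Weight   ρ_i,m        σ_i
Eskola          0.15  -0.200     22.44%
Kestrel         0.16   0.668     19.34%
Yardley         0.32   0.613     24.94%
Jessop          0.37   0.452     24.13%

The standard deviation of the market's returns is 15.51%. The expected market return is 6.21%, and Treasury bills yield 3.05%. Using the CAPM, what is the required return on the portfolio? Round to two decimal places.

5.15%

β_Eskola = -0.200 × 22.44% / 15.51% = -0.2894
β_Kestrel = 0.668 × 19.34% / 15.51% = 0.8330
β_Yardley = 0.613 × 24.94% / 15.51% = 0.9857
β_Jessop = 0.452 × 24.13% / 15.51% = 0.7032
β_P = Σ w_i β_i = 0.15×-0.2894 + 0.16×0.8330 + 0.32×0.9857 + 0.37×0.7032 = 0.6655
MRP = 6.21% − 3.05% = 3.16%
E(R_P) = R_f + β_P × MRP = 3.05% + 0.6655 × 3.16% = 5.15%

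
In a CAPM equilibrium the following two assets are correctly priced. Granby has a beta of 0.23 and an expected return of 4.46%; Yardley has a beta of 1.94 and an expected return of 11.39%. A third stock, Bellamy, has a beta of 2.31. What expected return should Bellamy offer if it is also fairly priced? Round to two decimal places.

MRP (SML slope) = (11.39% − 4.46%) / (1.94 − 0.23) = 6.93% / 1.71 = 4.0526%
R_f (intercept) = 4.46% − 0.23 × 4.0526% = 3.5279%
E(R_Bellamy) = R_f + β × MRP = 3.5279% + 2.31 × 4.0526% = 12.89%

12.89%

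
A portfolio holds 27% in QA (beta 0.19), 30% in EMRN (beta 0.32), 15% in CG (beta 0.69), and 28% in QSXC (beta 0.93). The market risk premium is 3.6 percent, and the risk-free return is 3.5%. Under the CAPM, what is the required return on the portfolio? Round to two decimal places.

5.34%

β_P = Σ w_i β_i = 0.27×0.19 + 0.30×0.32 + 0.15×0.69 + 0.28×0.93 = 0.5112
E(R_P) = R_f + β_P × MRP = 3.5% + 0.5112 × 3.6% = 5.34%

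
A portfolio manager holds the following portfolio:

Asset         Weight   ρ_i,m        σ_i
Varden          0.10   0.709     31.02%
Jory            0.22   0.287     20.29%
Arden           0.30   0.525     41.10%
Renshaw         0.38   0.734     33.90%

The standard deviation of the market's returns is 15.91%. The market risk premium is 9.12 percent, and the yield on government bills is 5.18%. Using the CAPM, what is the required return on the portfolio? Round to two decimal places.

16.31%

β_Varden = 0.709 × 31.02% / 15.91% = 1.3823
β_Jory = 0.287 × 20.29% / 15.91% = 0.3660
β_Arden = 0.525 × 41.10% / 15.91% = 1.3562
β_Renshaw = 0.734 × 33.90% / 15.91% = 1.5640
β_P = Σ w_i β_i = 0.10×1.3823 + 0.22×0.3660 + 0.30×1.3562 + 0.38×1.5640 = 1.2199
E(R_P) = R_f + β_P × MRP = 5.18% + 1.2199 × 9.12% = 16.31%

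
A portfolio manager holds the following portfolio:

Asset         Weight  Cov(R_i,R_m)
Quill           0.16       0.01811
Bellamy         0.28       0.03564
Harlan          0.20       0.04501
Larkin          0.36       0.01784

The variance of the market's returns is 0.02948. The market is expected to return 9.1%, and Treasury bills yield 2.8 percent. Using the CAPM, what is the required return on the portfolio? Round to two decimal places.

β_Quill = 0.01811 / 0.02948 = 0.6143
β_Bellamy = 0.03564 / 0.02948 = 1.2090
β_Harlan = 0.04501 / 0.02948 = 1.5268
β_Larkin = 0.01784 / 0.02948 = 0.6052
β_P = Σ w_i β_i = 0.16×0.6143 + 0.28×1.2090 + 0.20×1.5268 + 0.36×0.6052 = 0.9600
MRP = 9.1% − 2.8% = 6.30%
E(R_P) = R_f + β_P × MRP = 2.8% + 0.9600 × 6.3% = 8.85%

8.85%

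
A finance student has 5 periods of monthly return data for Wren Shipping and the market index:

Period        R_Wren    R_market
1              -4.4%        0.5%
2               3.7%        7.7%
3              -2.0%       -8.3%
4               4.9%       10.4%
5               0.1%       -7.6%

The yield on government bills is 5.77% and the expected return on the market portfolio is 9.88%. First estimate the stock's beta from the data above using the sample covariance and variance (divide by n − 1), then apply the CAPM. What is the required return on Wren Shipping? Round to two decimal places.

Mean R_i = (-4.4 + 3.7 − 2.0 + 4.9 + 0.1) / 5 = 0.4600%
Mean R_m = (0.5 + 7.7 − 8.3 + 10.4 − 7.6) / 5 = 0.5400%
Σ(R_i − R̄_i)(R_m − R̄_m) = 91.8480  ⇒  Cov = 91.8480 / 4 = 22.9620
Σ(R_m − R̄_m)² = 292.8920  ⇒  Var(R_m) = 292.8920 / 4 = 73.2230
β = Cov / Var(R_m) = 22.9620 / 73.2230 = 0.3136
MRP = 9.88% − 5.77% = 4.11%
E(R) = R_f + β × MRP = 5.77% + 0.3136 × 4.11% = 7.06%

7.06%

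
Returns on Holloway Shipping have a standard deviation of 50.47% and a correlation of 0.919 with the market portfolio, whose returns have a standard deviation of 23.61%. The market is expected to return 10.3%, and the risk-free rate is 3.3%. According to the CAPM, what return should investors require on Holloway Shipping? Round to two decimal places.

β = ρ × σ_i / σ_m = 0.919 × 50.47% / 23.61% = 1.9645
MRP = 10.3% − 3.3% = 7.00%
E(R) = 3.3% + 1.9645 × 7.0% = 17.05%

17.05%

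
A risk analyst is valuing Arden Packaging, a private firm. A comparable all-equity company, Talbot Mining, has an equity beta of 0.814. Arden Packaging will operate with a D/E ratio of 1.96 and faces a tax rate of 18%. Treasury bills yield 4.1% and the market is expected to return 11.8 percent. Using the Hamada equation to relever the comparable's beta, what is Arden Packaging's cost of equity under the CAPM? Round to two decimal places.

20.44%

β_L = β_U × [1 + (1 − t)(D/E)] = 0.814 × [1 + (1 − 0.18) × 1.96]
    = 0.814 × [1 + 0.82 × 1.96] = 0.814 × 2.6072 = 2.1223
MRP = 11.8% − 4.1% = 7.70%
E(R) = R_f + β_L × MRP = 4.1% + 2.1223 × 7.7% = 20.44%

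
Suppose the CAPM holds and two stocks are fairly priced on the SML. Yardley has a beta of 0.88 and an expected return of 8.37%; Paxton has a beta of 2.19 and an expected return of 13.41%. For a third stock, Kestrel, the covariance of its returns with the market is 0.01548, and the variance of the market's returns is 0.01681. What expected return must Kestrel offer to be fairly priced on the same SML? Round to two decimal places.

8.53%

MRP = (13.41% − 8.37%) / (2.19 − 0.88) = 3.8473%
R_f = 8.37% − 0.88 × 3.8473% = 4.9844%
β_Kestrel = Cov / Var(R_m) = 0.01548 / 0.01681 = 0.9209
E(R_Kestrel) = R_f + β × MRP = 4.9844% + 0.9209 × 3.8473% = 8.53%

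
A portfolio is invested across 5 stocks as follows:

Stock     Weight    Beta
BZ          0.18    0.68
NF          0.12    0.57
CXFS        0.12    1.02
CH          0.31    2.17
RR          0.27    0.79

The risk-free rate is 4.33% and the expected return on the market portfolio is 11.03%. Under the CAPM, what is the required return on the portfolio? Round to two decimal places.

β_P = Σ w_i β_i = 0.18×0.68 + 0.12×0.57 + 0.12×1.02 + 0.31×2.17 + 0.27×0.79 = 1.1992
MRP = 11.03% − 4.33% = 6.70%
E(R_P) = R_f + β_P × MRP = 4.33% + 1.1992 × 6.70% = 12.36%

12.36%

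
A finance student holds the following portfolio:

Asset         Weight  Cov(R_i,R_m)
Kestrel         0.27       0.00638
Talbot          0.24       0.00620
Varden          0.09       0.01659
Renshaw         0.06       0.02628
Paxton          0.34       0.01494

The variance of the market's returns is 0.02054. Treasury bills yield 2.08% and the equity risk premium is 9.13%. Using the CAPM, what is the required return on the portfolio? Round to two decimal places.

β_Kestrel = 0.00638 / 0.02054 = 0.3106
β_Talbot = 0.00620 / 0.02054 = 0.3019
β_Varden = 0.01659 / 0.02054 = 0.8077
β_Renshaw = 0.02628 / 0.02054 = 1.2795
β_Paxton = 0.01494 / 0.02054 = 0.7274
β_P = Σ w_i β_i = 0.27×0.3106 + 0.24×0.3019 + 0.09×0.8077 + 0.06×1.2795 + 0.34×0.7274 = 0.5531
E(R_P) = R_f + β_P × MRP = 2.08% + 0.5531 × 9.13% = 7.13%

7.13%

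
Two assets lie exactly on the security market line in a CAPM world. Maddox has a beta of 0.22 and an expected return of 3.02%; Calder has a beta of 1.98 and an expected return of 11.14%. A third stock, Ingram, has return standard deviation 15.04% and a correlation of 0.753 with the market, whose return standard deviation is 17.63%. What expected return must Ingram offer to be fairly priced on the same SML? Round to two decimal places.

4.97%

MRP = (11.14% − 3.02%) / (1.98 − 0.22) = 4.6136%
R_f = 3.02% − 0.22 × 4.6136% = 2.0050%
β_Ingram = ρ·σ_i/σ_m = 0.753 × 15.04 / 17.63 = 0.6424
E(R_Ingram) = R_f + β × MRP = 2.0050% + 0.6424 × 4.6136% = 4.97%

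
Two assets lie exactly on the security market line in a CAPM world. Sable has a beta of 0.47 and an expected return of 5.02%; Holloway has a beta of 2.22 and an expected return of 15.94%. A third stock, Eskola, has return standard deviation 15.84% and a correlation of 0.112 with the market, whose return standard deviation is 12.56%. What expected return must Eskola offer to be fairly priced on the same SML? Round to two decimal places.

MRP = (15.94% − 5.02%) / (2.22 − 0.47) = 6.2400%
R_f = 5.02% − 0.47 × 6.2400% = 2.0872%
β_Eskola = ρ·σ_i/σ_m = 0.112 × 15.84 / 12.56 = 0.1412
E(R_Eskola) = R_f + β × MRP = 2.0872% + 0.1412 × 6.2400% = 2.97%

2.97%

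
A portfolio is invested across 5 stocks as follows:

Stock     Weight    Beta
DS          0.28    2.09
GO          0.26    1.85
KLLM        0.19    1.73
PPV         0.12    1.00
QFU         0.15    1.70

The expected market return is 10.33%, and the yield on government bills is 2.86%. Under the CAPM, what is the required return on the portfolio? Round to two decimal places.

β_P = Σ w_i β_i = 0.28×2.09 + 0.26×1.85 + 0.19×1.73 + 0.12×1.00 + 0.15×1.70 = 1.7699
MRP = 10.33% − 2.86% = 7.47%
E(R_P) = R_f + β_P × MRP = 2.86% + 1.7699 × 7.47% = 16.08%

16.08%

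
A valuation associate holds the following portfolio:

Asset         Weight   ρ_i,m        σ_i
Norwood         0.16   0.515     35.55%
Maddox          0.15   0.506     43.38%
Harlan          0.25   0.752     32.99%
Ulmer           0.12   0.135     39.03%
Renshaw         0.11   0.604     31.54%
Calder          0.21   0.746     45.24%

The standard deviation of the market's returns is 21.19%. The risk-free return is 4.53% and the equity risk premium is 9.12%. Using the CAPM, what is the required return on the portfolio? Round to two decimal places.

β_Norwood = 0.515 × 35.55% / 21.19% = 0.8640
β_Maddox = 0.506 × 43.38% / 21.19% = 1.0359
β_Harlan = 0.752 × 32.99% / 21.19% = 1.1708
β_Ulmer = 0.135 × 39.03% / 21.19% = 0.2487
β_Renshaw = 0.604 × 31.54% / 21.19% = 0.8990
β_Calder = 0.746 × 45.24% / 21.19% = 1.5927
β_P = Σ w_i β_i = 0.16×0.8640 + 0.15×1.0359 + 0.25×1.1708 + 0.12×0.2487 + 0.11×0.8990 + 0.21×1.5927 = 1.0495
E(R_P) = R_f + β_P × MRP = 4.53% + 1.0495 × 9.12% = 14.10%

14.10%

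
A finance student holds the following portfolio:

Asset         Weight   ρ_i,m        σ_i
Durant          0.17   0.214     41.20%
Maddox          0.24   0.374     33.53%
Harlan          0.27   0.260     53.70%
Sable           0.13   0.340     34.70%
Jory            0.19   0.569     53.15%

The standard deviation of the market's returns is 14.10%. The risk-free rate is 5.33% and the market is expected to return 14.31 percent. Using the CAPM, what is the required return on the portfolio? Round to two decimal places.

15.24%

β_Durant = 0.214 × 41.20% / 14.10% = 0.6253
β_Maddox = 0.374 × 33.53% / 14.10% = 0.8894
β_Harlan = 0.260 × 53.70% / 14.10% = 0.9902
β_Sable = 0.340 × 34.70% / 14.10% = 0.8367
β_Jory = 0.569 × 53.15% / 14.10% = 2.1448
β_P = Σ w_i β_i = 0.17×0.6253 + 0.24×0.8894 + 0.27×0.9902 + 0.13×0.8367 + 0.19×2.1448 = 1.1034
MRP = 14.31% − 5.33% = 8.98%
E(R_P) = R_f + β_P × MRP = 5.33% + 1.1034 × 8.98% = 15.24%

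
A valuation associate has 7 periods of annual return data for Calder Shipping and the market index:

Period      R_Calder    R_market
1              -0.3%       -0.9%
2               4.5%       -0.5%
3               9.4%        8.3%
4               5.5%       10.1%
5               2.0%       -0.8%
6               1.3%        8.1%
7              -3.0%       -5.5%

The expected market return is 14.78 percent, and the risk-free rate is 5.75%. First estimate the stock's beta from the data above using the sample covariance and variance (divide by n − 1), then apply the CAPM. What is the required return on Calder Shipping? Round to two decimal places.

Mean R_i = (-0.3 + 4.5 + 9.4 + 5.5 + 2.0 + 1.3 − 3.0) / 7 = 2.7714%
Mean R_m = (-0.9 − 0.5 + 8.3 + 10.1 − 0.8 + 8.1 − 5.5) / 7 = 2.6857%
Σ(R_i − R̄_i)(R_m − R̄_m) = 104.9171  ⇒  Cov = 104.9171 / 6 = 17.4862
Σ(R_m − R̄_m)² = 217.9686  ⇒  Var(R_m) = 217.9686 / 6 = 36.3281
β = Cov / Var(R_m) = 17.4862 / 36.3281 = 0.4813
MRP = 14.78% − 5.75% = 9.03%
E(R) = R_f + β × MRP = 5.75% + 0.4813 × 9.03% = 10.10%

10.10%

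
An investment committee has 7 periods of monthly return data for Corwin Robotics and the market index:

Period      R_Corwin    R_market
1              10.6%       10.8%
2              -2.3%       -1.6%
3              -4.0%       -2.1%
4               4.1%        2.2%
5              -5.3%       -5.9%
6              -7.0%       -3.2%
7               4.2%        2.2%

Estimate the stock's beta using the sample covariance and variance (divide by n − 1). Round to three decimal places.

Mean R_i = (10.6 − 2.3 − 4.0 + 4.1 − 5.3 − 7.0 + 4.2) / 7 = 0.0429%
Mean R_m = (10.8 − 1.6 − 2.1 + 2.2 − 5.9 − 3.2 + 2.2) / 7 = 0.3429%
Σ(R_i − R̄_i)(R_m − R̄_m) = 198.3871  ⇒  Cov = 198.3871 / 6 = 33.0645
Σ(R_m − R̄_m)² = 177.5171  ⇒  Var(R_m) = 177.5171 / 6 = 29.5862
β = Cov / Var(R_m) = 33.0645 / 29.5862 = 1.1176

1.118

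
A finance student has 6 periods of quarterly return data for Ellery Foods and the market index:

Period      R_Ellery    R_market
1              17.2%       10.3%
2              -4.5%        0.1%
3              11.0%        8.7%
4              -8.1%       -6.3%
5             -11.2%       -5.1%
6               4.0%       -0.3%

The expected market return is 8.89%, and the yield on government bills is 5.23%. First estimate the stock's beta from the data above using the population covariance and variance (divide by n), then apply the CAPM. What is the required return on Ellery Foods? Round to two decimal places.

Mean R_i = (17.2 − 4.5 + 11.0 − 8.1 − 11.2 + 4.0) / 6 = 1.4000%
Mean R_m = (10.3 + 0.1 + 8.7 − 6.3 − 5.1 − 0.3) / 6 = 1.2333%
Σ(R_i − R̄_i)(R_m − R̄_m) = 369.0000  ⇒  Cov = 369.0000 / 6 = 61.5000
Σ(R_m − R̄_m)² = 238.4533  ⇒  Var(R_m) = 238.4533 / 6 = 39.7422
β = Cov / Var(R_m) = 61.5000 / 39.7422 = 1.5475
MRP = 8.89% − 5.23% = 3.66%
E(R) = R_f + β × MRP = 5.23% + 1.5475 × 3.66% = 10.89%

10.89%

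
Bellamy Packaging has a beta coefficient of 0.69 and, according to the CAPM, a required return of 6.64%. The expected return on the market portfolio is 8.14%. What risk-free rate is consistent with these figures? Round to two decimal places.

3.30%

E(R) = R_f + β(E(R_m) − R_f) = R_f(1 − β) + β·E(R_m)
6.64% = R_f × (1 − 0.69) + 0.69 × 8.14%
6.64% = R_f × 0.31 + 5.6166%
R_f = (6.64% − 5.6166%) / 0.31 = 3.30%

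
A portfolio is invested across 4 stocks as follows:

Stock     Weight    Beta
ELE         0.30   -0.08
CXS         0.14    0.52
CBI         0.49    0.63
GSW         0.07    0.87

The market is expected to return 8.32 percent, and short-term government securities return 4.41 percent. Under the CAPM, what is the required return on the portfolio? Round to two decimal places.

β_P = Σ w_i β_i = 0.30×-0.08 + 0.14×0.52 + 0.49×0.63 + 0.07×0.87 = 0.4184
MRP = 8.32% − 4.41% = 3.91%
E(R_P) = R_f + β_P × MRP = 4.41% + 0.4184 × 3.91% = 6.05%

6.05%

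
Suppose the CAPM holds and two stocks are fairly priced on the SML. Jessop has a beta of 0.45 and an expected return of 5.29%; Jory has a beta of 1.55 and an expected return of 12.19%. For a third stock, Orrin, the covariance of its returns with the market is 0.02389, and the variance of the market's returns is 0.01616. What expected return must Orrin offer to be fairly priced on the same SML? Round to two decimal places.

MRP = (12.19% − 5.29%) / (1.55 − 0.45) = 6.2727%
R_f = 5.29% − 0.45 × 6.2727% = 2.4673%
β_Orrin = Cov / Var(R_m) = 0.02389 / 0.01616 = 1.4783
E(R_Orrin) = R_f + β × MRP = 2.4673% + 1.4783 × 6.2727% = 11.74%

11.74%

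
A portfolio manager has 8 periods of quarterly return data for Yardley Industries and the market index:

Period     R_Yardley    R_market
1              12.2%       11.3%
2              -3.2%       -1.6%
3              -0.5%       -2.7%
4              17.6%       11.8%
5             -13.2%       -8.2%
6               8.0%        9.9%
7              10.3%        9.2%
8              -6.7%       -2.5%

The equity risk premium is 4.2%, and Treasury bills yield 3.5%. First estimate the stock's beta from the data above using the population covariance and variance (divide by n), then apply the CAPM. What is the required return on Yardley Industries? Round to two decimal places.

Mean R_i = (12.2 − 3.2 − 0.5 + 17.6 − 13.2 + 8.0 + 10.3 − 6.7) / 8 = 3.0625%
Mean R_m = (11.3 − 1.6 − 2.7 + 11.8 − 8.2 + 9.9 + 9.2 − 2.5) / 8 = 3.4000%
Σ(R_i − R̄_i)(R_m − R̄_m) = 567.6600  ⇒  Cov = 567.6600 / 8 = 70.9575
Σ(R_m − R̄_m)² = 440.4400  ⇒  Var(R_m) = 440.4400 / 8 = 55.0550
β = Cov / Var(R_m) = 70.9575 / 55.0550 = 1.2888
E(R) = R_f + β × MRP = 3.5% + 1.2888 × 4.2% = 8.91%

8.91%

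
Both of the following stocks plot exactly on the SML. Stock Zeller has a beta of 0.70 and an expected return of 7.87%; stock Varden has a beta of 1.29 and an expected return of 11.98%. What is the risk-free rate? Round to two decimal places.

2.99%

Both satisfy E(R) = R_f + β·MRP, so the slope of the SML is
MRP = (11.98% − 7.87%) / (1.29 − 0.70) = 4.11% / 0.59 = 6.9661%
R_f = E(R_Zeller) − β_Zeller·MRP = 7.87% − 0.70 × 6.9661% = 2.9937%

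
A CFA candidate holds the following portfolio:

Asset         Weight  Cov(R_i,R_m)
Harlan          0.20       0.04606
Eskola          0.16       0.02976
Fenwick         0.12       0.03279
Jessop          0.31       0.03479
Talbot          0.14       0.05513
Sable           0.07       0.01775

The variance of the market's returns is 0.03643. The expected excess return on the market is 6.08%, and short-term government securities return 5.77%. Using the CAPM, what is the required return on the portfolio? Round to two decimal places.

β_Harlan = 0.04606 / 0.03643 = 1.2643
β_Eskola = 0.02976 / 0.03643 = 0.8169
β_Fenwick = 0.03279 / 0.03643 = 0.9001
β_Jessop = 0.03479 / 0.03643 = 0.9550
β_Talbot = 0.05513 / 0.03643 = 1.5133
β_Sable = 0.01775 / 0.03643 = 0.4872
β_P = Σ w_i β_i = 0.20×1.2643 + 0.16×0.8169 + 0.12×0.9001 + 0.31×0.9550 + 0.14×1.5133 + 0.07×0.4872 = 1.0336
E(R_P) = R_f + β_P × MRP = 5.77% + 1.0336 × 6.08% = 12.05%

12.05%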